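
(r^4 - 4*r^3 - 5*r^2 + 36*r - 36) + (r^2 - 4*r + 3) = r^4 - 4*r^3 - 4*r^2 + 32*r - 33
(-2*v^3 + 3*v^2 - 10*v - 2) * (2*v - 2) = -4*v^4 + 10*v^3 - 26*v^2 + 16*v + 4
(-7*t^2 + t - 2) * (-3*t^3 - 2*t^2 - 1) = 21*t^5 + 11*t^4 + 4*t^3 + 11*t^2 - t + 2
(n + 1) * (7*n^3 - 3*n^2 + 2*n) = 7*n^4 + 4*n^3 - n^2 + 2*n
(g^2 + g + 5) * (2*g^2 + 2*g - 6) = 2*g^4 + 4*g^3 + 6*g^2 + 4*g - 30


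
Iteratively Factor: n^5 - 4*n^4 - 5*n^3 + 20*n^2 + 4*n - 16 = (n - 1)*(n^4 - 3*n^3 - 8*n^2 + 12*n + 16) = (n - 1)*(n + 1)*(n^3 - 4*n^2 - 4*n + 16) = (n - 2)*(n - 1)*(n + 1)*(n^2 - 2*n - 8) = (n - 2)*(n - 1)*(n + 1)*(n + 2)*(n - 4)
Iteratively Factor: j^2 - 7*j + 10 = (j - 5)*(j - 2)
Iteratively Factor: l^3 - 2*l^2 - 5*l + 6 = (l - 1)*(l^2 - l - 6) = (l - 1)*(l + 2)*(l - 3)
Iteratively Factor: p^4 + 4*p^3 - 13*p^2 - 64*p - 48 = (p + 3)*(p^3 + p^2 - 16*p - 16) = (p - 4)*(p + 3)*(p^2 + 5*p + 4) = (p - 4)*(p + 3)*(p + 4)*(p + 1)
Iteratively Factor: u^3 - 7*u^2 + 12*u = (u - 4)*(u^2 - 3*u) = u*(u - 4)*(u - 3)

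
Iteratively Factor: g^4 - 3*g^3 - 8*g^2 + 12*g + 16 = (g - 2)*(g^3 - g^2 - 10*g - 8) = (g - 2)*(g + 1)*(g^2 - 2*g - 8) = (g - 2)*(g + 1)*(g + 2)*(g - 4)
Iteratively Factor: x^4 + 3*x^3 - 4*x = (x - 1)*(x^3 + 4*x^2 + 4*x) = (x - 1)*(x + 2)*(x^2 + 2*x) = (x - 1)*(x + 2)^2*(x)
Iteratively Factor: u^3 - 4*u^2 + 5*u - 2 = (u - 1)*(u^2 - 3*u + 2) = (u - 2)*(u - 1)*(u - 1)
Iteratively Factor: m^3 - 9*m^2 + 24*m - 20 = (m - 2)*(m^2 - 7*m + 10) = (m - 2)^2*(m - 5)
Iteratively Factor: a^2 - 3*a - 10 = (a + 2)*(a - 5)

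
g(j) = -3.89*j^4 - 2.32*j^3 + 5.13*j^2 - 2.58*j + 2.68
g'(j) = -15.56*j^3 - 6.96*j^2 + 10.26*j - 2.58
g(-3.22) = -276.56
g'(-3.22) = 411.71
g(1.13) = -3.37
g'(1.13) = -22.32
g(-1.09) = 9.10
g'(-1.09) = -1.88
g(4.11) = -1192.32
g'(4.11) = -1158.26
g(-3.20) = -268.41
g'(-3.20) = 403.19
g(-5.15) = -2267.48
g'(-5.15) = 1885.34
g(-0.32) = 4.07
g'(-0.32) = -6.07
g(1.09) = -2.53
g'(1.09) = -19.82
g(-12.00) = -75881.72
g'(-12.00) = 25759.74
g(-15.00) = -187905.62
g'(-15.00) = 50792.52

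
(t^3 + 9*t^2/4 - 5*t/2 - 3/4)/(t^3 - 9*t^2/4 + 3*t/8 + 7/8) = 2*(4*t^2 + 13*t + 3)/(8*t^2 - 10*t - 7)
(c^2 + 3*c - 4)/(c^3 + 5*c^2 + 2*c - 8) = 1/(c + 2)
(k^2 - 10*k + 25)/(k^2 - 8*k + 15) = (k - 5)/(k - 3)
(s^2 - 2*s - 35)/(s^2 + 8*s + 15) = (s - 7)/(s + 3)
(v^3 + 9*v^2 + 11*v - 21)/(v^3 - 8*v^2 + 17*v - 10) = (v^2 + 10*v + 21)/(v^2 - 7*v + 10)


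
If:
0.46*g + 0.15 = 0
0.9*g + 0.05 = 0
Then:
No Solution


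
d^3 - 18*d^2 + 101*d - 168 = (d - 8)*(d - 7)*(d - 3)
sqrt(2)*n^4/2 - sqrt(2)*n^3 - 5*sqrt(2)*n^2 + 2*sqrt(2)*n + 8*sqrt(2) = (n - 4)*(n - sqrt(2))*(n + sqrt(2))*(sqrt(2)*n/2 + sqrt(2))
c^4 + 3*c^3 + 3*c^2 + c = c*(c + 1)^3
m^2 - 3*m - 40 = (m - 8)*(m + 5)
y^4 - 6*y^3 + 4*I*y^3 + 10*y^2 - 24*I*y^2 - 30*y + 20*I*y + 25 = (y - 5)*(y + 5*I)*(-I*y + I)*(I*y + 1)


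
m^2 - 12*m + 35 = (m - 7)*(m - 5)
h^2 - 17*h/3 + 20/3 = (h - 4)*(h - 5/3)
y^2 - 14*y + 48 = (y - 8)*(y - 6)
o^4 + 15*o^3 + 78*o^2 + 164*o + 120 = (o + 2)^2*(o + 5)*(o + 6)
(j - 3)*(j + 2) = j^2 - j - 6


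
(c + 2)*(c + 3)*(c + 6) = c^3 + 11*c^2 + 36*c + 36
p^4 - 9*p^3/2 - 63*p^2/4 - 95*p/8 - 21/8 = (p - 7)*(p + 1/2)^2*(p + 3/2)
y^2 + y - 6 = (y - 2)*(y + 3)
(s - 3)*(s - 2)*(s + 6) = s^3 + s^2 - 24*s + 36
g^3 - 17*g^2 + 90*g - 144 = (g - 8)*(g - 6)*(g - 3)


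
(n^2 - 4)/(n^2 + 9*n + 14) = (n - 2)/(n + 7)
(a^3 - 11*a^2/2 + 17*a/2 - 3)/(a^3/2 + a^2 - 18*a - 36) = (2*a^3 - 11*a^2 + 17*a - 6)/(a^3 + 2*a^2 - 36*a - 72)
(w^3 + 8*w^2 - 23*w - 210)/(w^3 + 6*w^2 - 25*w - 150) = (w + 7)/(w + 5)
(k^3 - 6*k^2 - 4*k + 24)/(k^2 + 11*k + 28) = (k^3 - 6*k^2 - 4*k + 24)/(k^2 + 11*k + 28)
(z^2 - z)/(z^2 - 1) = z/(z + 1)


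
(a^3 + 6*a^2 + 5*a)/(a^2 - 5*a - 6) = a*(a + 5)/(a - 6)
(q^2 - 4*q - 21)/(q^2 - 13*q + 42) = (q + 3)/(q - 6)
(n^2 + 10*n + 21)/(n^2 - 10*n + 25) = (n^2 + 10*n + 21)/(n^2 - 10*n + 25)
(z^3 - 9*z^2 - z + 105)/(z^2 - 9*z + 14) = (z^2 - 2*z - 15)/(z - 2)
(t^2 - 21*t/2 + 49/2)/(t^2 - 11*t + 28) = (t - 7/2)/(t - 4)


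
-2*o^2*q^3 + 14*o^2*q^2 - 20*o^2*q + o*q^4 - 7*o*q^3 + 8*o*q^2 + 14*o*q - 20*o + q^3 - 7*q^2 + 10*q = (-2*o + q)*(q - 5)*(q - 2)*(o*q + 1)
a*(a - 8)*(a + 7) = a^3 - a^2 - 56*a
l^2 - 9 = (l - 3)*(l + 3)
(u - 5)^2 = u^2 - 10*u + 25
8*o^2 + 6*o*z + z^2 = (2*o + z)*(4*o + z)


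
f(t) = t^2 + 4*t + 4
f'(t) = 2*t + 4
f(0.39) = 5.71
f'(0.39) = 4.78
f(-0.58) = 2.02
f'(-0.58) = 2.84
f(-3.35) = 1.82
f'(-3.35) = -2.70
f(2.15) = 17.22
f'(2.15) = 8.30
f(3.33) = 28.41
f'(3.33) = 10.66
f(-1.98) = 0.00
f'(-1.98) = 0.04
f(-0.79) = 1.46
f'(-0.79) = 2.42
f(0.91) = 8.47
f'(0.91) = 5.82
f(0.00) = 4.00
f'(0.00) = 4.00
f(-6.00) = 16.00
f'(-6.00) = -8.00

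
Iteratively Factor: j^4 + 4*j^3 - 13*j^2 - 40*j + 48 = (j + 4)*(j^3 - 13*j + 12) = (j + 4)^2*(j^2 - 4*j + 3) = (j - 1)*(j + 4)^2*(j - 3)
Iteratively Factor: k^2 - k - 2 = (k - 2)*(k + 1)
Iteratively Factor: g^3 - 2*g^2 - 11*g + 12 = (g + 3)*(g^2 - 5*g + 4) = (g - 1)*(g + 3)*(g - 4)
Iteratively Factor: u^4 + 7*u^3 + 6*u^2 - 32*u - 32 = (u + 1)*(u^3 + 6*u^2 - 32) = (u + 1)*(u + 4)*(u^2 + 2*u - 8) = (u - 2)*(u + 1)*(u + 4)*(u + 4)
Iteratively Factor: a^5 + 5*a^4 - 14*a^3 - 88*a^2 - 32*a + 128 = (a + 4)*(a^4 + a^3 - 18*a^2 - 16*a + 32) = (a - 1)*(a + 4)*(a^3 + 2*a^2 - 16*a - 32) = (a - 1)*(a + 4)^2*(a^2 - 2*a - 8) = (a - 1)*(a + 2)*(a + 4)^2*(a - 4)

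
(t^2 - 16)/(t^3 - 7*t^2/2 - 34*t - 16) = 2*(t - 4)/(2*t^2 - 15*t - 8)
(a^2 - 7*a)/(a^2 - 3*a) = (a - 7)/(a - 3)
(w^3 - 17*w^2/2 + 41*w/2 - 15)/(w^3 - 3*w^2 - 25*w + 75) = (w^2 - 7*w/2 + 3)/(w^2 + 2*w - 15)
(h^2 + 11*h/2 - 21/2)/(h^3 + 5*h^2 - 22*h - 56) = (h - 3/2)/(h^2 - 2*h - 8)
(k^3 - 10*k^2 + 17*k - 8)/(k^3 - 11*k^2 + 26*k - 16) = (k - 1)/(k - 2)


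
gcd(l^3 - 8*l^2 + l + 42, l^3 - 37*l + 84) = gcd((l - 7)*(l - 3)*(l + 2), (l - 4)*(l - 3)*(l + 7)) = l - 3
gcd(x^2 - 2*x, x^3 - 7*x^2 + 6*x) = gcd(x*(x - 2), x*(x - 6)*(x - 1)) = x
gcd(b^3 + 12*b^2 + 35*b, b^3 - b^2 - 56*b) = b^2 + 7*b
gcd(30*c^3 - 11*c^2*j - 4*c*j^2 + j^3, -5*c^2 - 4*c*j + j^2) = 5*c - j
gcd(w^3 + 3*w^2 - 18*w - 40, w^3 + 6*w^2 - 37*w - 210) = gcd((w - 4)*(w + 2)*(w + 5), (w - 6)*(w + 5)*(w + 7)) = w + 5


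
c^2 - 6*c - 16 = (c - 8)*(c + 2)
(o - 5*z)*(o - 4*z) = o^2 - 9*o*z + 20*z^2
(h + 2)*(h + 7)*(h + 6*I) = h^3 + 9*h^2 + 6*I*h^2 + 14*h + 54*I*h + 84*I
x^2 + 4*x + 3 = (x + 1)*(x + 3)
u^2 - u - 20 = (u - 5)*(u + 4)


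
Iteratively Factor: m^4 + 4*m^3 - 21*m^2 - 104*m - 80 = (m + 4)*(m^3 - 21*m - 20) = (m - 5)*(m + 4)*(m^2 + 5*m + 4) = (m - 5)*(m + 1)*(m + 4)*(m + 4)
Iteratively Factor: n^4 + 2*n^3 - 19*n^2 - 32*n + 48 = (n - 1)*(n^3 + 3*n^2 - 16*n - 48) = (n - 1)*(n + 3)*(n^2 - 16) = (n - 1)*(n + 3)*(n + 4)*(n - 4)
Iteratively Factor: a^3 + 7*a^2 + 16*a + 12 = (a + 3)*(a^2 + 4*a + 4) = (a + 2)*(a + 3)*(a + 2)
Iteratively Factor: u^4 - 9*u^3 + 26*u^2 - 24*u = (u - 4)*(u^3 - 5*u^2 + 6*u) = (u - 4)*(u - 3)*(u^2 - 2*u) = (u - 4)*(u - 3)*(u - 2)*(u)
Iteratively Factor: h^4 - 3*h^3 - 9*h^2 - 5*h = (h)*(h^3 - 3*h^2 - 9*h - 5) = h*(h + 1)*(h^2 - 4*h - 5) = h*(h - 5)*(h + 1)*(h + 1)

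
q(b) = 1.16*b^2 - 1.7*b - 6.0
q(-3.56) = 14.75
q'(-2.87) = -8.36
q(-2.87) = 8.43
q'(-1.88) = -6.06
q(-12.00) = 181.44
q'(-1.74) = -5.74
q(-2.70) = 7.05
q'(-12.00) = -29.54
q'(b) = 2.32*b - 1.7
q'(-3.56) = -9.96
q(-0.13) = -5.76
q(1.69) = -5.56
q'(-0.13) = -2.00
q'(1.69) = 2.22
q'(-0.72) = -3.37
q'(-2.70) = -7.96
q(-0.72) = -4.17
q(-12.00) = 181.44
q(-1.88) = 1.30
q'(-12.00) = -29.54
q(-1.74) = 0.47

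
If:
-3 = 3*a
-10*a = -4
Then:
No Solution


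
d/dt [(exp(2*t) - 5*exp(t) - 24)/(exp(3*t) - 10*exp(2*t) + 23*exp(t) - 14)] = (-exp(4*t) + 10*exp(3*t) + 45*exp(2*t) - 508*exp(t) + 622)*exp(t)/(exp(6*t) - 20*exp(5*t) + 146*exp(4*t) - 488*exp(3*t) + 809*exp(2*t) - 644*exp(t) + 196)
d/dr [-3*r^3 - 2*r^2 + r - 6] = -9*r^2 - 4*r + 1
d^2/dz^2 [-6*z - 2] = 0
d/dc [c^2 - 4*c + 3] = 2*c - 4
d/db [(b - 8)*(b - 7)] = 2*b - 15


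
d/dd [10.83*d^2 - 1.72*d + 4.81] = 21.66*d - 1.72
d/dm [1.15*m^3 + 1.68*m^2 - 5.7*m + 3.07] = 3.45*m^2 + 3.36*m - 5.7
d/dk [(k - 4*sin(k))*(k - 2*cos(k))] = (k - 4*sin(k))*(2*sin(k) + 1) - (k - 2*cos(k))*(4*cos(k) - 1)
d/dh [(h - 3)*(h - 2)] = 2*h - 5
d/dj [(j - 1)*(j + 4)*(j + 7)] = 3*j^2 + 20*j + 17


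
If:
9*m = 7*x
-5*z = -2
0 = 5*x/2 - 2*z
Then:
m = 56/225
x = 8/25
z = 2/5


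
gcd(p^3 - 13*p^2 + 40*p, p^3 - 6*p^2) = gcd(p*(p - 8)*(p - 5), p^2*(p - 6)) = p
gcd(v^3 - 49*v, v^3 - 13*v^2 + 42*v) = v^2 - 7*v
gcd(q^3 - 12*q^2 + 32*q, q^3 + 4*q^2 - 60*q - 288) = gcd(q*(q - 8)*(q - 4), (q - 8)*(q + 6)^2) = q - 8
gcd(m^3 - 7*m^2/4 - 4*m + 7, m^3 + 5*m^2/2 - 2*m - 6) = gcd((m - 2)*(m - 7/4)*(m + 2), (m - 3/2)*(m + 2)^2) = m + 2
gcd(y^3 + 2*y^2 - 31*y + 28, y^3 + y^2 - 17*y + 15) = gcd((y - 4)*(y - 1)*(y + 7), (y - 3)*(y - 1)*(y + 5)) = y - 1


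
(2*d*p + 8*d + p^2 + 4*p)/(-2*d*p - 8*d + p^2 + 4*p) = (2*d + p)/(-2*d + p)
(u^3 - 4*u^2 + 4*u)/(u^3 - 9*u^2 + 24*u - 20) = u/(u - 5)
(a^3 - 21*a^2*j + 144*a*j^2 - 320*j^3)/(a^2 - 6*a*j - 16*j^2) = (a^2 - 13*a*j + 40*j^2)/(a + 2*j)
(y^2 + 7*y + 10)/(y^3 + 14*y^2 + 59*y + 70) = 1/(y + 7)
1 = 1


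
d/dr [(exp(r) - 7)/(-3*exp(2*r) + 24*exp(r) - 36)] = (2*(exp(r) - 7)*(exp(r) - 4) - exp(2*r) + 8*exp(r) - 12)*exp(r)/(3*(exp(2*r) - 8*exp(r) + 12)^2)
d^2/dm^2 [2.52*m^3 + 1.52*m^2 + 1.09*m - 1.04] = 15.12*m + 3.04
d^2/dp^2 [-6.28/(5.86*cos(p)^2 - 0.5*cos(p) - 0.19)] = (-862.610752*(1 - cos(p)^2)^2 + 55.2012*cos(p)^3 - 460.843984*cos(p)^2 - 109.8058*cos(p) + 879.735056)/(-5.86*cos(p)^2 + 0.5*cos(p) + 0.19)^3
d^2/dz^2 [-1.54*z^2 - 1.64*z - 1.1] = -3.08000000000000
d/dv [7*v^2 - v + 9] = 14*v - 1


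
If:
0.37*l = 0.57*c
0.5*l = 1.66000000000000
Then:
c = 2.16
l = 3.32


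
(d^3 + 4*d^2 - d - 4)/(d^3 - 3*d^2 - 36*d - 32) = (d - 1)/(d - 8)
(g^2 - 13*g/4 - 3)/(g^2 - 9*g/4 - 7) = (4*g + 3)/(4*g + 7)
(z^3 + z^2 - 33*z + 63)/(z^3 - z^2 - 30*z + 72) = (z^2 + 4*z - 21)/(z^2 + 2*z - 24)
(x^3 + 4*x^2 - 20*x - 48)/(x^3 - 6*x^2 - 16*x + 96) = (x^2 + 8*x + 12)/(x^2 - 2*x - 24)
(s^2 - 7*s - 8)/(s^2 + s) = (s - 8)/s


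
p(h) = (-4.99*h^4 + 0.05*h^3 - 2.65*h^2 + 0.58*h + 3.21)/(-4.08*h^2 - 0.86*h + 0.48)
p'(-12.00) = -29.62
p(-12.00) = 180.23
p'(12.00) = 29.09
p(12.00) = 173.69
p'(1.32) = 3.68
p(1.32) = 2.02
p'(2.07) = 5.01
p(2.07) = 5.22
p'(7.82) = 18.87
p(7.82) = 73.48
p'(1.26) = 3.63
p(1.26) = 1.80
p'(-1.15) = -4.08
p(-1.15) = 2.49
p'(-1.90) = -5.04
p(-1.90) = 5.77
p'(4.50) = 10.77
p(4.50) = 24.29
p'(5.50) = 13.20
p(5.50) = 36.28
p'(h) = (8.16*h + 0.86)*(-4.99*h^4 + 0.05*h^3 - 2.65*h^2 + 0.58*h + 3.21)/(-4.08*h^2 - 0.86*h + 0.48)^2 + (-19.96*h^3 + 0.15*h^2 - 5.3*h + 0.58)/(-4.08*h^2 - 0.86*h + 0.48)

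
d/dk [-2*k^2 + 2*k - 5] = 2 - 4*k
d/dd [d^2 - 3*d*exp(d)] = -3*d*exp(d) + 2*d - 3*exp(d)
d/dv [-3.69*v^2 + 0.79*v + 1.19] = 0.79 - 7.38*v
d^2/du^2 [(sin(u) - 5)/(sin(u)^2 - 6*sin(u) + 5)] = -(sin(u) + 2)/(sin(u) - 1)^2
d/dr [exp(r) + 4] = exp(r)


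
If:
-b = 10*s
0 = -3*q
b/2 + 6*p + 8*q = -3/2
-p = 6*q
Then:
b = -3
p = 0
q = 0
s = 3/10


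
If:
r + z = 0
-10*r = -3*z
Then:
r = 0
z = 0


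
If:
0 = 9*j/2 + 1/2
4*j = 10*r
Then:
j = -1/9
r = -2/45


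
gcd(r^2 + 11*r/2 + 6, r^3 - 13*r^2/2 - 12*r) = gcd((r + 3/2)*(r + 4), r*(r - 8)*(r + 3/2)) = r + 3/2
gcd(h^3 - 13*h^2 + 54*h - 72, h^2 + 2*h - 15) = h - 3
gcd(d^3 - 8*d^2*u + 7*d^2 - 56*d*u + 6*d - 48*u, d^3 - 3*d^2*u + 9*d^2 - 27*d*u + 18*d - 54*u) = d + 6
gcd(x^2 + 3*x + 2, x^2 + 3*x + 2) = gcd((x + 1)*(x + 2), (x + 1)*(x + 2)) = x^2 + 3*x + 2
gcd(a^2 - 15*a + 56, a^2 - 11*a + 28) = a - 7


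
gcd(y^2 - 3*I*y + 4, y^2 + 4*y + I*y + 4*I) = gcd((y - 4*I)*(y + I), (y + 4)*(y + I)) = y + I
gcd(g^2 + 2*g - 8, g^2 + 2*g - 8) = g^2 + 2*g - 8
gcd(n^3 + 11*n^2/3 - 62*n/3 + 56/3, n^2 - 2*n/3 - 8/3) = n - 2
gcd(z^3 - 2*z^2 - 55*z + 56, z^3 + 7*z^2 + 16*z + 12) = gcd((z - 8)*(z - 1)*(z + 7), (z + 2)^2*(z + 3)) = 1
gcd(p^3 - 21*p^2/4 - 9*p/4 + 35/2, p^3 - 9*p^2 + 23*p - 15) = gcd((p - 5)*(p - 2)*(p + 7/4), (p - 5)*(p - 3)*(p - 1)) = p - 5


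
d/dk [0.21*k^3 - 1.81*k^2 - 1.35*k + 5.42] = 0.63*k^2 - 3.62*k - 1.35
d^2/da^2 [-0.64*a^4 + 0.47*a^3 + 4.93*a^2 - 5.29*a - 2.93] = -7.68*a^2 + 2.82*a + 9.86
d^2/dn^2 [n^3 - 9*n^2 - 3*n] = 6*n - 18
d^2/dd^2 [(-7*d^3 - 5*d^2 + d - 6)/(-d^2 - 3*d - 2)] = 2*(33*d^3 + 114*d^2 + 144*d + 68)/(d^6 + 9*d^5 + 33*d^4 + 63*d^3 + 66*d^2 + 36*d + 8)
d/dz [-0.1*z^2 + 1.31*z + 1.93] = 1.31 - 0.2*z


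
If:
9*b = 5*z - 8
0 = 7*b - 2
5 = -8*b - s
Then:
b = 2/7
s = -51/7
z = 74/35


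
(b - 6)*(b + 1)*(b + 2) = b^3 - 3*b^2 - 16*b - 12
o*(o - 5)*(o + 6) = o^3 + o^2 - 30*o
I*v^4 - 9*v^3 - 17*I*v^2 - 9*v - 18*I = (v + I)*(v + 3*I)*(v + 6*I)*(I*v + 1)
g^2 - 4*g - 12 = (g - 6)*(g + 2)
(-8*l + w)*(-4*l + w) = 32*l^2 - 12*l*w + w^2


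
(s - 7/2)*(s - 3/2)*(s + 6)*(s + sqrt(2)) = s^4 + s^3 + sqrt(2)*s^3 - 99*s^2/4 + sqrt(2)*s^2 - 99*sqrt(2)*s/4 + 63*s/2 + 63*sqrt(2)/2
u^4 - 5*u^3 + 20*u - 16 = (u - 4)*(u - 2)*(u - 1)*(u + 2)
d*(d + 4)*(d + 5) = d^3 + 9*d^2 + 20*d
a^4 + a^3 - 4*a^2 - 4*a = a*(a - 2)*(a + 1)*(a + 2)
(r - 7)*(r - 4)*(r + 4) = r^3 - 7*r^2 - 16*r + 112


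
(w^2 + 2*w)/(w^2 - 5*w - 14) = w/(w - 7)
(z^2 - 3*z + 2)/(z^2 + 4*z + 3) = (z^2 - 3*z + 2)/(z^2 + 4*z + 3)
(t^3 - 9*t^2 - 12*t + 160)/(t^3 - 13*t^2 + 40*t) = (t + 4)/t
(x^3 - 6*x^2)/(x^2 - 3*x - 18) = x^2/(x + 3)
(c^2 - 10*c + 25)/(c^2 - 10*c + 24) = (c^2 - 10*c + 25)/(c^2 - 10*c + 24)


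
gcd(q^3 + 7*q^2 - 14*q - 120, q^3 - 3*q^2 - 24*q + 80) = q^2 + q - 20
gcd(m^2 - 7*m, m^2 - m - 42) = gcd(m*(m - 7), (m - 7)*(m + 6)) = m - 7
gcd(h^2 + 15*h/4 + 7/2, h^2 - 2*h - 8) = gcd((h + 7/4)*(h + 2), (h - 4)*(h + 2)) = h + 2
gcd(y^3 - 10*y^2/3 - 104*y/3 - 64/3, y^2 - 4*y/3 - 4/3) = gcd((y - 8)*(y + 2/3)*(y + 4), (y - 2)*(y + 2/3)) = y + 2/3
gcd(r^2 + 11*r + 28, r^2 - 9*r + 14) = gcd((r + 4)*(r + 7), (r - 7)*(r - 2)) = 1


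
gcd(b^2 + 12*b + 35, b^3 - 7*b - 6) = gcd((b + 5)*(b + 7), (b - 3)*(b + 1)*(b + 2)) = 1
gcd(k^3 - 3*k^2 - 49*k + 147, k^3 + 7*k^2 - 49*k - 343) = k^2 - 49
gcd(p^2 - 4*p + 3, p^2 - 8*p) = 1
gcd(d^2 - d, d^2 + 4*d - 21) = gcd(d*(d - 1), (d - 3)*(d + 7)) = 1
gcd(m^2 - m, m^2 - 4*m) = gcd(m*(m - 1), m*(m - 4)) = m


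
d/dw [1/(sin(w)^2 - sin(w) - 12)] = (1 - 2*sin(w))*cos(w)/(sin(w) + cos(w)^2 + 11)^2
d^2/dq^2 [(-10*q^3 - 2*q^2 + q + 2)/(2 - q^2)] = 2*(19*q^3 + 6*q^2 + 114*q + 4)/(q^6 - 6*q^4 + 12*q^2 - 8)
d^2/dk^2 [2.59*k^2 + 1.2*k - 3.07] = 5.18000000000000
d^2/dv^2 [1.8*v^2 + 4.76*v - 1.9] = 3.60000000000000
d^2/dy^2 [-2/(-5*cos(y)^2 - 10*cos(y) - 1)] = 5*(-40*sin(y)^4 + 52*sin(y)^2 + 79*cos(y) - 15*cos(3*y) + 64)/(-5*sin(y)^2 + 10*cos(y) + 6)^3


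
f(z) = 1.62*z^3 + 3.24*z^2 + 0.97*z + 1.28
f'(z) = 4.86*z^2 + 6.48*z + 0.97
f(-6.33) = -285.93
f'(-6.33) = 154.69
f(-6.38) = -293.73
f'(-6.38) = 157.45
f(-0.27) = 1.22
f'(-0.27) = -0.43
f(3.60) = 122.35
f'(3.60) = 87.28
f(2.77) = 63.26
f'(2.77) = 56.21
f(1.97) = 28.15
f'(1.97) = 32.60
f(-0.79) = 1.74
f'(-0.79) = -1.12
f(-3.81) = -44.98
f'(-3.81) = 46.83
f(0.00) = 1.28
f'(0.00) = 0.97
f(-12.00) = -2343.16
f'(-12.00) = 623.05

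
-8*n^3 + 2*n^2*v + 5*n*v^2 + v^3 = (-n + v)*(2*n + v)*(4*n + v)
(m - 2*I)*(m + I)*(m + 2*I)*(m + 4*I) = m^4 + 5*I*m^3 + 20*I*m - 16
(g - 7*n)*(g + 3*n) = g^2 - 4*g*n - 21*n^2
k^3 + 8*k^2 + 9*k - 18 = (k - 1)*(k + 3)*(k + 6)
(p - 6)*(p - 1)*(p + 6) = p^3 - p^2 - 36*p + 36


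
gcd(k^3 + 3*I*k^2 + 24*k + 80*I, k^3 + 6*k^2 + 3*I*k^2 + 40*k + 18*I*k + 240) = k - 5*I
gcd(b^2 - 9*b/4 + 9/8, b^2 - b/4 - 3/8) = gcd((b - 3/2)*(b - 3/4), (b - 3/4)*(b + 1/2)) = b - 3/4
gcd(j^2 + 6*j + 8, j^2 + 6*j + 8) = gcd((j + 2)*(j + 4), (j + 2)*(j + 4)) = j^2 + 6*j + 8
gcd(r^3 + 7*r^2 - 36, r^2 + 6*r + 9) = r + 3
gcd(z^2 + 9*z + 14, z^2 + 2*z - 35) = z + 7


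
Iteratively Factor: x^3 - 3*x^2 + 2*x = (x - 1)*(x^2 - 2*x) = (x - 2)*(x - 1)*(x)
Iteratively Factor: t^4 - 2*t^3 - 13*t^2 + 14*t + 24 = (t - 2)*(t^3 - 13*t - 12) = (t - 2)*(t + 3)*(t^2 - 3*t - 4) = (t - 4)*(t - 2)*(t + 3)*(t + 1)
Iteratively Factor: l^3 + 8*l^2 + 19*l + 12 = (l + 1)*(l^2 + 7*l + 12) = (l + 1)*(l + 4)*(l + 3)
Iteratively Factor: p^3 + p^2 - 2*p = (p)*(p^2 + p - 2) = p*(p + 2)*(p - 1)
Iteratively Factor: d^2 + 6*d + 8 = (d + 4)*(d + 2)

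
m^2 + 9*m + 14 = (m + 2)*(m + 7)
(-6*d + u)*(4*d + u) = -24*d^2 - 2*d*u + u^2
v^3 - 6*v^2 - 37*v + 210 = (v - 7)*(v - 5)*(v + 6)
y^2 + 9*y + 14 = (y + 2)*(y + 7)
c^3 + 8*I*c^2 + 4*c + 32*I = (c - 2*I)*(c + 2*I)*(c + 8*I)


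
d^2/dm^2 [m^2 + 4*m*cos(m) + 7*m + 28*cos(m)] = -4*m*cos(m) - 8*sin(m) - 28*cos(m) + 2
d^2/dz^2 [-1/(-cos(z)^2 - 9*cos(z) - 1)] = (-4*sin(z)^4 + 79*sin(z)^2 + 171*cos(z)/4 - 27*cos(3*z)/4 + 85)/(-sin(z)^2 + 9*cos(z) + 2)^3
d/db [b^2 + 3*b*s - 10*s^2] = 2*b + 3*s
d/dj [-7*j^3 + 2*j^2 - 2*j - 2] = -21*j^2 + 4*j - 2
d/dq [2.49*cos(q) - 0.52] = -2.49*sin(q)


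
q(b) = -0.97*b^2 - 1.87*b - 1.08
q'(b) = -1.94*b - 1.87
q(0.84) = -3.34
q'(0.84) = -3.50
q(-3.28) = -5.38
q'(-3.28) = 4.49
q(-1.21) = -0.24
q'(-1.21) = 0.48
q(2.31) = -10.58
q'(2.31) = -6.35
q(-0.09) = -0.92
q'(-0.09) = -1.70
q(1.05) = -4.11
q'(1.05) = -3.91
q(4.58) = -29.99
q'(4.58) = -10.76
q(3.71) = -21.37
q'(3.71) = -9.07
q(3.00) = -15.42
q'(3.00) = -7.69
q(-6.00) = -24.78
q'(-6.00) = 9.77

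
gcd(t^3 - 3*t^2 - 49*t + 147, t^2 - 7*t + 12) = t - 3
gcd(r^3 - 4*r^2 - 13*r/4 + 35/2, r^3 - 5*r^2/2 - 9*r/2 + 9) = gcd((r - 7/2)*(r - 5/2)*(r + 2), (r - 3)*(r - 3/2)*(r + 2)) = r + 2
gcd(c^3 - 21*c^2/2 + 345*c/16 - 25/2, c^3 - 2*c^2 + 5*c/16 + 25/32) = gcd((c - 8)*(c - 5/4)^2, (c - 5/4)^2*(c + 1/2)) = c^2 - 5*c/2 + 25/16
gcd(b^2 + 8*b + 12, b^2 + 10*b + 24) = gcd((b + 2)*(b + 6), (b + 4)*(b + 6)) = b + 6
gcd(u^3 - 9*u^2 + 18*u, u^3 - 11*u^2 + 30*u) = u^2 - 6*u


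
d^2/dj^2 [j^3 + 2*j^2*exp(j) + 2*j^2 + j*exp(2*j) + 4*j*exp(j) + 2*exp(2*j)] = 2*j^2*exp(j) + 4*j*exp(2*j) + 12*j*exp(j) + 6*j + 12*exp(2*j) + 12*exp(j) + 4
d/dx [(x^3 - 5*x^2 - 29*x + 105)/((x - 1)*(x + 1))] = (x^4 + 26*x^2 - 200*x + 29)/(x^4 - 2*x^2 + 1)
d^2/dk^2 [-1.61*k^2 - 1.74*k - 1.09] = -3.22000000000000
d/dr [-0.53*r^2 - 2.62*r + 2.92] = -1.06*r - 2.62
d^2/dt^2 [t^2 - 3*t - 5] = 2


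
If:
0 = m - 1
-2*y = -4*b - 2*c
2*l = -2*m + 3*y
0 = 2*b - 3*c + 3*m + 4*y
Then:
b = -y/8 - 3/8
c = 5*y/4 + 3/4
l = 3*y/2 - 1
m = 1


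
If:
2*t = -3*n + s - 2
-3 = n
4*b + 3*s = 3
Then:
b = 6 - 3*t/2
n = -3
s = 2*t - 7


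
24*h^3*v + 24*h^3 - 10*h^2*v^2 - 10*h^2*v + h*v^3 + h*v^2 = (-6*h + v)*(-4*h + v)*(h*v + h)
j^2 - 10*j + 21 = (j - 7)*(j - 3)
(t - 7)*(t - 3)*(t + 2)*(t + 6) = t^4 - 2*t^3 - 47*t^2 + 48*t + 252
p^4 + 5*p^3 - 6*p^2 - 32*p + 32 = (p - 2)*(p - 1)*(p + 4)^2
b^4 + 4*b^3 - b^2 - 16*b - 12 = (b - 2)*(b + 1)*(b + 2)*(b + 3)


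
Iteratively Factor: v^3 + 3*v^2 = (v)*(v^2 + 3*v) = v*(v + 3)*(v)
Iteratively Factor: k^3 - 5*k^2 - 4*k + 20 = (k + 2)*(k^2 - 7*k + 10) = (k - 5)*(k + 2)*(k - 2)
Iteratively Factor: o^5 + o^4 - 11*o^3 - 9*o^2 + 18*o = (o - 3)*(o^4 + 4*o^3 + o^2 - 6*o) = (o - 3)*(o - 1)*(o^3 + 5*o^2 + 6*o) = o*(o - 3)*(o - 1)*(o^2 + 5*o + 6) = o*(o - 3)*(o - 1)*(o + 3)*(o + 2)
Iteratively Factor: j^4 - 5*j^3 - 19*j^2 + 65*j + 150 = (j + 2)*(j^3 - 7*j^2 - 5*j + 75) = (j + 2)*(j + 3)*(j^2 - 10*j + 25) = (j - 5)*(j + 2)*(j + 3)*(j - 5)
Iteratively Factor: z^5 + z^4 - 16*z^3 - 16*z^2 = (z - 4)*(z^4 + 5*z^3 + 4*z^2) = z*(z - 4)*(z^3 + 5*z^2 + 4*z) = z^2*(z - 4)*(z^2 + 5*z + 4) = z^2*(z - 4)*(z + 4)*(z + 1)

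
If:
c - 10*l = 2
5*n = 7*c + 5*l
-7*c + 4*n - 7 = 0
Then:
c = -39/5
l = -49/50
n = -119/10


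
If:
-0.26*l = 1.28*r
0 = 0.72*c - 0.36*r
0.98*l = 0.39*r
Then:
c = 0.00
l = 0.00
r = 0.00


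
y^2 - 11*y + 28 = (y - 7)*(y - 4)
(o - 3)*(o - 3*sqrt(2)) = o^2 - 3*sqrt(2)*o - 3*o + 9*sqrt(2)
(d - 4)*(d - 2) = d^2 - 6*d + 8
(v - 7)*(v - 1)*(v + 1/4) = v^3 - 31*v^2/4 + 5*v + 7/4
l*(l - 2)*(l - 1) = l^3 - 3*l^2 + 2*l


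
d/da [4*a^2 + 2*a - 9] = 8*a + 2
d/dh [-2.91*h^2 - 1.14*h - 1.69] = -5.82*h - 1.14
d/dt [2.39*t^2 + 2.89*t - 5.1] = 4.78*t + 2.89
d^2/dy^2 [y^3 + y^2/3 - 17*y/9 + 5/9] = 6*y + 2/3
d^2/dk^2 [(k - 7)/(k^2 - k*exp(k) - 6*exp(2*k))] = (-2*(k - 7)*(k*exp(k) - 2*k + 12*exp(2*k) + exp(k))^2 + (-k^2 + k*exp(k) + 6*exp(2*k))*(2*k*exp(k) - 4*k + (k - 7)*(k*exp(k) + 24*exp(2*k) + 2*exp(k) - 2) + 24*exp(2*k) + 2*exp(k)))/(-k^2 + k*exp(k) + 6*exp(2*k))^3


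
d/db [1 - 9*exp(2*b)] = -18*exp(2*b)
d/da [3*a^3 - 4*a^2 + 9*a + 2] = 9*a^2 - 8*a + 9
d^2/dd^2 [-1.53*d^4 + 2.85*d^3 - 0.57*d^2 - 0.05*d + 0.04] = -18.36*d^2 + 17.1*d - 1.14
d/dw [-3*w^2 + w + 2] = 1 - 6*w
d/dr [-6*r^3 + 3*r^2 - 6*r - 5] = -18*r^2 + 6*r - 6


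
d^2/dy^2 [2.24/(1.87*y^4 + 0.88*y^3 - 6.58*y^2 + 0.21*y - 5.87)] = ((-50.2656*y^2 - 11.8272*y + 29.4784)*(1.87*y^4 + 0.88*y^3 - 6.58*y^2 + 0.21*y - 5.87) + 2.24*(7.48*y^3 + 2.64*y^2 - 13.16*y + 0.21)*(14.96*y^3 + 5.28*y^2 - 26.32*y + 0.42))/(1.87*y^4 + 0.88*y^3 - 6.58*y^2 + 0.21*y - 5.87)^3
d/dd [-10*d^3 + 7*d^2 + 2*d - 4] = -30*d^2 + 14*d + 2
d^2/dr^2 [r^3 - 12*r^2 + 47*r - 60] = 6*r - 24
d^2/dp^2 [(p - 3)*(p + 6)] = 2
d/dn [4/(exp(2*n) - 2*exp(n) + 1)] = 8*(1 - exp(n))*exp(n)/(exp(2*n) - 2*exp(n) + 1)^2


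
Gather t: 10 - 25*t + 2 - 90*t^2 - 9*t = -90*t^2 - 34*t + 12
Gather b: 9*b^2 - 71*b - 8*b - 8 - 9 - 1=9*b^2 - 79*b - 18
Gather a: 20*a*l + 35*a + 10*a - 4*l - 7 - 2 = a*(20*l + 45) - 4*l - 9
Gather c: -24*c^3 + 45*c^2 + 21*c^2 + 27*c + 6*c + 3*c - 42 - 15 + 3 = -24*c^3 + 66*c^2 + 36*c - 54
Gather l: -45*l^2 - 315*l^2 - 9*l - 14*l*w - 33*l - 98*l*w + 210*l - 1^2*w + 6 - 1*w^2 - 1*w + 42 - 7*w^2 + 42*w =-360*l^2 + l*(168 - 112*w) - 8*w^2 + 40*w + 48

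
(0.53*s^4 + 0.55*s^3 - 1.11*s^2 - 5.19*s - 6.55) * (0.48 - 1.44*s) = -0.7632*s^5 - 0.5376*s^4 + 1.8624*s^3 + 6.9408*s^2 + 6.9408*s - 3.144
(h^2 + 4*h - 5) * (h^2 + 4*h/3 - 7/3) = h^4 + 16*h^3/3 - 2*h^2 - 16*h + 35/3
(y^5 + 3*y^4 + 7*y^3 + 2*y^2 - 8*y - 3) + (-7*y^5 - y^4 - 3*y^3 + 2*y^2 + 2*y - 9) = -6*y^5 + 2*y^4 + 4*y^3 + 4*y^2 - 6*y - 12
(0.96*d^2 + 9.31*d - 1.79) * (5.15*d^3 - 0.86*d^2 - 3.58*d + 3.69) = 4.944*d^5 + 47.1209*d^4 - 20.6619*d^3 - 28.248*d^2 + 40.7621*d - 6.6051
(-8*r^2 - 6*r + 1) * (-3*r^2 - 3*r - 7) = 24*r^4 + 42*r^3 + 71*r^2 + 39*r - 7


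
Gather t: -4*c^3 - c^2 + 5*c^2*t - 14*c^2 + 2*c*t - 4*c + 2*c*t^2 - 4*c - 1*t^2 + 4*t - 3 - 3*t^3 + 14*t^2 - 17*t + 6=-4*c^3 - 15*c^2 - 8*c - 3*t^3 + t^2*(2*c + 13) + t*(5*c^2 + 2*c - 13) + 3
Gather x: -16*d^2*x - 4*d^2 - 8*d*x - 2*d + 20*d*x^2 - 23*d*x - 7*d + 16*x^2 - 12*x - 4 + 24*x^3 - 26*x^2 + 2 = -4*d^2 - 9*d + 24*x^3 + x^2*(20*d - 10) + x*(-16*d^2 - 31*d - 12) - 2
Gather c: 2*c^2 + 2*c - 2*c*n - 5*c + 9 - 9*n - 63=2*c^2 + c*(-2*n - 3) - 9*n - 54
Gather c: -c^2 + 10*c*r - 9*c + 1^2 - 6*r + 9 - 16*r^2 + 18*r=-c^2 + c*(10*r - 9) - 16*r^2 + 12*r + 10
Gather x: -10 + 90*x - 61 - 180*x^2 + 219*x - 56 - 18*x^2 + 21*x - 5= -198*x^2 + 330*x - 132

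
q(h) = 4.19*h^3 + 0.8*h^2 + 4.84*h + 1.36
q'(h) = 12.57*h^2 + 1.6*h + 4.84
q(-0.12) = 0.78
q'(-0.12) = 4.83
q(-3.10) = -130.78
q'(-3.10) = 120.68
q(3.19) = 160.96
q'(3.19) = 137.86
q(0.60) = 5.46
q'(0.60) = 10.33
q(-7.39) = -1681.73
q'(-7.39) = 679.49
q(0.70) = 6.58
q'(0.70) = 12.12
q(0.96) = 10.45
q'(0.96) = 17.96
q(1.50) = 24.56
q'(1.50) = 35.52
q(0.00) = 1.36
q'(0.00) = 4.84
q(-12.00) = -7181.84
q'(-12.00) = 1795.72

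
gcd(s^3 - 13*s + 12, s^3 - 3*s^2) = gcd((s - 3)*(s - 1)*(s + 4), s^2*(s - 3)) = s - 3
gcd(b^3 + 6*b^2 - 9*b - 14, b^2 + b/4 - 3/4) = b + 1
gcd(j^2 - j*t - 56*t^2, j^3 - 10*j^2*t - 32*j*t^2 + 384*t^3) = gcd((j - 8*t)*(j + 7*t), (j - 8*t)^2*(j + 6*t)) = -j + 8*t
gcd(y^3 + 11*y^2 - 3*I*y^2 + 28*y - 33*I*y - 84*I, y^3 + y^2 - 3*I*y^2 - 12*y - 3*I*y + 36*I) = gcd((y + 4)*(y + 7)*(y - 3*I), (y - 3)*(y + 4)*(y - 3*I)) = y^2 + y*(4 - 3*I) - 12*I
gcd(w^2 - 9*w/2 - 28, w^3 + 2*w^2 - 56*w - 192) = w - 8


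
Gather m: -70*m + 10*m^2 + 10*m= 10*m^2 - 60*m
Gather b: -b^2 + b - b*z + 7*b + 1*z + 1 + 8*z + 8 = -b^2 + b*(8 - z) + 9*z + 9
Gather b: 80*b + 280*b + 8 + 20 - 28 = 360*b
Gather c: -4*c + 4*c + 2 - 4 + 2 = 0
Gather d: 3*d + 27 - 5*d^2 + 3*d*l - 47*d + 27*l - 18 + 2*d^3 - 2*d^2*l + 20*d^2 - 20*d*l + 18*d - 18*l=2*d^3 + d^2*(15 - 2*l) + d*(-17*l - 26) + 9*l + 9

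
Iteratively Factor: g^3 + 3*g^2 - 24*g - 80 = (g + 4)*(g^2 - g - 20) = (g + 4)^2*(g - 5)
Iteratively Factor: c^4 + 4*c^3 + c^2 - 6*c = (c + 2)*(c^3 + 2*c^2 - 3*c) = c*(c + 2)*(c^2 + 2*c - 3) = c*(c + 2)*(c + 3)*(c - 1)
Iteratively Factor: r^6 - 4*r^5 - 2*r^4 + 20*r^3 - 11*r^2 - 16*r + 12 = (r - 1)*(r^5 - 3*r^4 - 5*r^3 + 15*r^2 + 4*r - 12) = (r - 1)^2*(r^4 - 2*r^3 - 7*r^2 + 8*r + 12) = (r - 1)^2*(r + 2)*(r^3 - 4*r^2 + r + 6) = (r - 1)^2*(r + 1)*(r + 2)*(r^2 - 5*r + 6) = (r - 3)*(r - 1)^2*(r + 1)*(r + 2)*(r - 2)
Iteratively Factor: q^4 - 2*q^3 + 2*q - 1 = (q - 1)*(q^3 - q^2 - q + 1) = (q - 1)^2*(q^2 - 1) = (q - 1)^3*(q + 1)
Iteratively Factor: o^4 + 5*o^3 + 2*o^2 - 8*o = (o + 2)*(o^3 + 3*o^2 - 4*o) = o*(o + 2)*(o^2 + 3*o - 4) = o*(o - 1)*(o + 2)*(o + 4)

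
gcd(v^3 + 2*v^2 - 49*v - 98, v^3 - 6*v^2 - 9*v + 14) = v^2 - 5*v - 14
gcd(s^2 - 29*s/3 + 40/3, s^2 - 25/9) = s - 5/3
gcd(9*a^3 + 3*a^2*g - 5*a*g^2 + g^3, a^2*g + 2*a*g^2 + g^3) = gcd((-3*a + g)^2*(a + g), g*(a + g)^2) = a + g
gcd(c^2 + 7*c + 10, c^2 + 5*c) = c + 5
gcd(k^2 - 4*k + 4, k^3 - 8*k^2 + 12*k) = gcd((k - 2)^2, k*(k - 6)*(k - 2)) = k - 2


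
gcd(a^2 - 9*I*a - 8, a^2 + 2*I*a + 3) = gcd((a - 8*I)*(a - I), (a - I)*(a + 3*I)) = a - I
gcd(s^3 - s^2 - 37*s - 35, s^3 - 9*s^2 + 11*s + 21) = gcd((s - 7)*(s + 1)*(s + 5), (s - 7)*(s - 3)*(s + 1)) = s^2 - 6*s - 7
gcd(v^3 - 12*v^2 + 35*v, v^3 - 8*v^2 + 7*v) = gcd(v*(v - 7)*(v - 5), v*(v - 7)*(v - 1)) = v^2 - 7*v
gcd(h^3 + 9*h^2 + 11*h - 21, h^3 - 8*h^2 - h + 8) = h - 1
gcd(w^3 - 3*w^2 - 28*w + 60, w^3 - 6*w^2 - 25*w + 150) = w^2 - w - 30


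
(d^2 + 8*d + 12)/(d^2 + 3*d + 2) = (d + 6)/(d + 1)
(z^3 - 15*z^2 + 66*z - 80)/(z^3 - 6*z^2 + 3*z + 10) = (z - 8)/(z + 1)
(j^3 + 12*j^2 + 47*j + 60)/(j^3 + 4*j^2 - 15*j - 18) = (j^3 + 12*j^2 + 47*j + 60)/(j^3 + 4*j^2 - 15*j - 18)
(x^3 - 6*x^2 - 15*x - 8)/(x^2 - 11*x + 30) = (x^3 - 6*x^2 - 15*x - 8)/(x^2 - 11*x + 30)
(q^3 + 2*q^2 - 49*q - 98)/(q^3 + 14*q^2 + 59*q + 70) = (q - 7)/(q + 5)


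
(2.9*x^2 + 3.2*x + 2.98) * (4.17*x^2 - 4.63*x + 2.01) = 12.093*x^4 - 0.0829999999999984*x^3 + 3.4396*x^2 - 7.3654*x + 5.9898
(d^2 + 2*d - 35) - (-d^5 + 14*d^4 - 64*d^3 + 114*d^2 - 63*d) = d^5 - 14*d^4 + 64*d^3 - 113*d^2 + 65*d - 35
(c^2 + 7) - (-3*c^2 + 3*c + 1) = 4*c^2 - 3*c + 6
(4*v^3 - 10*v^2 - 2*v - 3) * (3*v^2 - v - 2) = 12*v^5 - 34*v^4 - 4*v^3 + 13*v^2 + 7*v + 6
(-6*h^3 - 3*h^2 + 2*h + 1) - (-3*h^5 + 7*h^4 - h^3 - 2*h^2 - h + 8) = 3*h^5 - 7*h^4 - 5*h^3 - h^2 + 3*h - 7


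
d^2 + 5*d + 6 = (d + 2)*(d + 3)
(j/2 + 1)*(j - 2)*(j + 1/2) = j^3/2 + j^2/4 - 2*j - 1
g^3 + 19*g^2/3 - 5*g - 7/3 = (g - 1)*(g + 1/3)*(g + 7)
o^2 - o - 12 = (o - 4)*(o + 3)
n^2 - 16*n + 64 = (n - 8)^2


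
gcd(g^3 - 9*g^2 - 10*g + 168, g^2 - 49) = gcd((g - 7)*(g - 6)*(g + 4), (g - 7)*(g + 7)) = g - 7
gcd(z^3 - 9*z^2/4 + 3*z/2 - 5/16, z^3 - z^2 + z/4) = z^2 - z + 1/4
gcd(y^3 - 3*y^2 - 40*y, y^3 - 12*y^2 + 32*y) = y^2 - 8*y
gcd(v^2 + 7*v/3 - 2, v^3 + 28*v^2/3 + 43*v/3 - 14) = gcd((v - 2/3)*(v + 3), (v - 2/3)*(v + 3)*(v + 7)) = v^2 + 7*v/3 - 2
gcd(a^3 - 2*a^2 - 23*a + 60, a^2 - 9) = a - 3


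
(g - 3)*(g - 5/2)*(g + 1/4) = g^3 - 21*g^2/4 + 49*g/8 + 15/8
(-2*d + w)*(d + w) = -2*d^2 - d*w + w^2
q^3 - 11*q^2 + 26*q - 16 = (q - 8)*(q - 2)*(q - 1)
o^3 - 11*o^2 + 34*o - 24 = (o - 6)*(o - 4)*(o - 1)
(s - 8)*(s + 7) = s^2 - s - 56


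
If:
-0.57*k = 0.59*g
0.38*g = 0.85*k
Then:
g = 0.00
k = 0.00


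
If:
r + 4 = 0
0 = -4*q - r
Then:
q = 1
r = -4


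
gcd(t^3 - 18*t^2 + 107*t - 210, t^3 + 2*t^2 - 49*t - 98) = t - 7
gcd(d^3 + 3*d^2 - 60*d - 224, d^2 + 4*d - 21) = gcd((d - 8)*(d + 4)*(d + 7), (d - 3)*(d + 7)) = d + 7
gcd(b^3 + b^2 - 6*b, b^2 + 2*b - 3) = b + 3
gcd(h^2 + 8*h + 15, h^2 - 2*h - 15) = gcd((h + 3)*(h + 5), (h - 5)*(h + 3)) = h + 3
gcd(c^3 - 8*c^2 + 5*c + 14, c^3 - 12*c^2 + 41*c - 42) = c^2 - 9*c + 14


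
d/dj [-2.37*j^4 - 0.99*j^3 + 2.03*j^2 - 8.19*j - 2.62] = -9.48*j^3 - 2.97*j^2 + 4.06*j - 8.19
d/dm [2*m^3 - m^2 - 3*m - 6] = 6*m^2 - 2*m - 3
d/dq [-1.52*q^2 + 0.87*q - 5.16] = 0.87 - 3.04*q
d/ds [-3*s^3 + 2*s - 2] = 2 - 9*s^2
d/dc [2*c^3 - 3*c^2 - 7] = 6*c*(c - 1)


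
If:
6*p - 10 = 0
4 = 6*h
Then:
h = 2/3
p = 5/3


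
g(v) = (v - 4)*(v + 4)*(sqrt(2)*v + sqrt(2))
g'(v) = sqrt(2)*(v - 4)*(v + 4) + (v - 4)*(sqrt(2)*v + sqrt(2)) + (v + 4)*(sqrt(2)*v + sqrt(2)) = sqrt(2)*(3*v^2 + 2*v - 16)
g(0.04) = -23.53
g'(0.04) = -22.51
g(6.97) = 367.23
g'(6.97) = 203.20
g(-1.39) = 7.76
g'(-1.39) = -18.36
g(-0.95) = -1.07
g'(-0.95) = -21.49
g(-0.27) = -16.44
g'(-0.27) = -23.08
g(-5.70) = -109.61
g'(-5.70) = 99.09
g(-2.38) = 20.17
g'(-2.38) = -5.33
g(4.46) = 30.05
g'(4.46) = 74.38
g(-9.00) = -735.39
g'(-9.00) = 295.57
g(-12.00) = -1991.21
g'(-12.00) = 554.37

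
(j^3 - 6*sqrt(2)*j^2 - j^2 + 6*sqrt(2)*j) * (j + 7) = j^4 - 6*sqrt(2)*j^3 + 6*j^3 - 36*sqrt(2)*j^2 - 7*j^2 + 42*sqrt(2)*j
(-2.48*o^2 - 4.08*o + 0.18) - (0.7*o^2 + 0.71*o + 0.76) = -3.18*o^2 - 4.79*o - 0.58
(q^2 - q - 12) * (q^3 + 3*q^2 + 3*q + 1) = q^5 + 2*q^4 - 12*q^3 - 38*q^2 - 37*q - 12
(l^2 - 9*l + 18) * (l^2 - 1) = l^4 - 9*l^3 + 17*l^2 + 9*l - 18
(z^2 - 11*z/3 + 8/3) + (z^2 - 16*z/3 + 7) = 2*z^2 - 9*z + 29/3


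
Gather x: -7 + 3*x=3*x - 7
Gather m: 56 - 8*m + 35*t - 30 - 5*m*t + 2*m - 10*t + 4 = m*(-5*t - 6) + 25*t + 30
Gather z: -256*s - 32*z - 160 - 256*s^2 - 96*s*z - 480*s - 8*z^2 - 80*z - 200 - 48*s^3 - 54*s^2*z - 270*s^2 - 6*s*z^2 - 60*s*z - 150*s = -48*s^3 - 526*s^2 - 886*s + z^2*(-6*s - 8) + z*(-54*s^2 - 156*s - 112) - 360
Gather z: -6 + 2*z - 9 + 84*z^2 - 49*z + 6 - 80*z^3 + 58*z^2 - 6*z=-80*z^3 + 142*z^2 - 53*z - 9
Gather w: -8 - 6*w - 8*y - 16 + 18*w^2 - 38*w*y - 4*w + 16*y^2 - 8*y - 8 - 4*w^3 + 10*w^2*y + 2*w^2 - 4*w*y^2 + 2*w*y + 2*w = -4*w^3 + w^2*(10*y + 20) + w*(-4*y^2 - 36*y - 8) + 16*y^2 - 16*y - 32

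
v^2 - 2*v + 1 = (v - 1)^2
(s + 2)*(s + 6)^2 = s^3 + 14*s^2 + 60*s + 72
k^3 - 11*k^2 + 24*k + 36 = (k - 6)^2*(k + 1)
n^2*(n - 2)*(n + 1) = n^4 - n^3 - 2*n^2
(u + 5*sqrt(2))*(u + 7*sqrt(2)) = u^2 + 12*sqrt(2)*u + 70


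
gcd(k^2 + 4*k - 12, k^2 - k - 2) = k - 2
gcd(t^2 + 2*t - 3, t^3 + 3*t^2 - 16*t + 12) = t - 1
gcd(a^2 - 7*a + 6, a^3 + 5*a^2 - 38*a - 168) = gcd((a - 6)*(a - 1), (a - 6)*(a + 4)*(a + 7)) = a - 6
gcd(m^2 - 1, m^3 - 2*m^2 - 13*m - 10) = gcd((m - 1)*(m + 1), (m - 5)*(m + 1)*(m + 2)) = m + 1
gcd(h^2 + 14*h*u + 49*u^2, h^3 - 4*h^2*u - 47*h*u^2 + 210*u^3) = h + 7*u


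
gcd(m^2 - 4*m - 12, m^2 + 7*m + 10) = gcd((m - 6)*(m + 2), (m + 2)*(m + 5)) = m + 2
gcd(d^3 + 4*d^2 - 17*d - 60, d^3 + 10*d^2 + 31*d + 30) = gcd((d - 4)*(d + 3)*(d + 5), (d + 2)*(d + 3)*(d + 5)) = d^2 + 8*d + 15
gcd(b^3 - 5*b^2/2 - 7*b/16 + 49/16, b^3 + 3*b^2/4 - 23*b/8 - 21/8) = b^2 - 3*b/4 - 7/4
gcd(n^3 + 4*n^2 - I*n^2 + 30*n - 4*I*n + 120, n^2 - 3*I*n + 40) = n + 5*I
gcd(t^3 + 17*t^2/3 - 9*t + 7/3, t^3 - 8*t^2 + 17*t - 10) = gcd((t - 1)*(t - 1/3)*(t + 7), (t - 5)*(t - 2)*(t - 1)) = t - 1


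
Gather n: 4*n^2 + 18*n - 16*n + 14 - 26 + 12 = 4*n^2 + 2*n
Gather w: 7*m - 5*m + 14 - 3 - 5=2*m + 6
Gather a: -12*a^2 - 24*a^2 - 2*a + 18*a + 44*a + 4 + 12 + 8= -36*a^2 + 60*a + 24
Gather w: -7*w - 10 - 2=-7*w - 12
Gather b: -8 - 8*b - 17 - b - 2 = -9*b - 27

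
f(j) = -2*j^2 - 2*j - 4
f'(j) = -4*j - 2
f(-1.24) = -4.60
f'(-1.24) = 2.96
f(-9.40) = -161.92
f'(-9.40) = 35.60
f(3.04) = -28.56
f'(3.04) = -14.16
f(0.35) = -4.94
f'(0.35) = -3.40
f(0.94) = -7.65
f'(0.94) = -5.76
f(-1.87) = -7.25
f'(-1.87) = 5.48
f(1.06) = -8.37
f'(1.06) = -6.24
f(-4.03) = -28.42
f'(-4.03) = 14.12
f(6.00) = -88.00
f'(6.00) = -26.00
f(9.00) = -184.00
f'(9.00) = -38.00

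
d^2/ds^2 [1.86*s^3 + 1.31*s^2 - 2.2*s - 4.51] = 11.16*s + 2.62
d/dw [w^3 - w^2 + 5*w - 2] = 3*w^2 - 2*w + 5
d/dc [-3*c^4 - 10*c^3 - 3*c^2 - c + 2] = -12*c^3 - 30*c^2 - 6*c - 1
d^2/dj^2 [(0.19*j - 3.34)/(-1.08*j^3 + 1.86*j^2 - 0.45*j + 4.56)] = (-1.329696*j^5 + 49.039344*j^4 - 108.48024*j^3 + 67.84128*j^2 + 91.588536*j - 56.084148)/(1.259712*j^9 - 6.508512*j^8 + 12.783744*j^7 - 27.814968*j^6 + 60.287328*j^5 - 61.754238*j^4 + 90.362709*j^3 - 118.798488*j^2 + 28.07136*j - 94.818816)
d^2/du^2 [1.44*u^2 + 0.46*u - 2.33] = 2.88000000000000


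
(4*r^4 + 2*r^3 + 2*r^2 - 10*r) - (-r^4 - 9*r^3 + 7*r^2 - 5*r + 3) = 5*r^4 + 11*r^3 - 5*r^2 - 5*r - 3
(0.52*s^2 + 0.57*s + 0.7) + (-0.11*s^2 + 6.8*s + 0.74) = 0.41*s^2 + 7.37*s + 1.44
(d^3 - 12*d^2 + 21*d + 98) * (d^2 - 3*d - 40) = d^5 - 15*d^4 + 17*d^3 + 515*d^2 - 1134*d - 3920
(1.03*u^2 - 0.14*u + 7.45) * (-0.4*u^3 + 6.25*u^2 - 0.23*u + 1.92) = -0.412*u^5 + 6.4935*u^4 - 4.0919*u^3 + 48.5723*u^2 - 1.9823*u + 14.304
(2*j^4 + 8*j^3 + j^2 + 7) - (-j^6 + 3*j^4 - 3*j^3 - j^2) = j^6 - j^4 + 11*j^3 + 2*j^2 + 7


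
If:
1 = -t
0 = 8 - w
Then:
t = -1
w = 8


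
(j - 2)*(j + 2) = j^2 - 4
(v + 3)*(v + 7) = v^2 + 10*v + 21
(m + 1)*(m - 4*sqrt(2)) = m^2 - 4*sqrt(2)*m + m - 4*sqrt(2)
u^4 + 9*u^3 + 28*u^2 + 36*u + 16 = (u + 1)*(u + 2)^2*(u + 4)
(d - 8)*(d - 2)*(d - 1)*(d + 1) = d^4 - 10*d^3 + 15*d^2 + 10*d - 16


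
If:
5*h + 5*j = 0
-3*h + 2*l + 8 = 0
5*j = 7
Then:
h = -7/5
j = 7/5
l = -61/10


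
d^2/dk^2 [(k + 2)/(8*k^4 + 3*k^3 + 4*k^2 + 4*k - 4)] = 2*(384*k^7 + 1472*k^6 + 843*k^5 + 624*k^4 + 644*k^3 + 624*k^2 + 216*k + 80)/(512*k^12 + 576*k^11 + 984*k^10 + 1371*k^9 + 300*k^8 + 444*k^7 - 140*k^6 - 720*k^5 + 96*k^4 - 176*k^3 + 192*k - 64)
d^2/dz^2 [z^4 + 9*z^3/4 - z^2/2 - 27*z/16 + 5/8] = 12*z^2 + 27*z/2 - 1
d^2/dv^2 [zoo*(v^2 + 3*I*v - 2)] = zoo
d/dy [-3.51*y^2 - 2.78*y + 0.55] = -7.02*y - 2.78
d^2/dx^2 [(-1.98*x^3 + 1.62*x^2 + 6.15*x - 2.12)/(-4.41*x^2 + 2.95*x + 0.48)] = (-5.6843418860808e-14*x^4 - 238.517982*x^3 + 243.626616*x^2 - 240.853608*x + 62.544136)/(85.766121*x^6 - 172.115685*x^5 + 87.128811*x^4 + 11.794985*x^3 - 9.483408*x^2 - 2.03904*x - 0.110592)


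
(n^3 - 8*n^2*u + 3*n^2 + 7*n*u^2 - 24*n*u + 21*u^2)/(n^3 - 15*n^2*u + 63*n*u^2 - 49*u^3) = (-n - 3)/(-n + 7*u)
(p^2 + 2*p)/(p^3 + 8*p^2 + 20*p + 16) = p/(p^2 + 6*p + 8)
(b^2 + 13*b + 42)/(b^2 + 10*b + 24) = (b + 7)/(b + 4)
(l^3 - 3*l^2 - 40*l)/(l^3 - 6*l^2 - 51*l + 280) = l*(l + 5)/(l^2 + 2*l - 35)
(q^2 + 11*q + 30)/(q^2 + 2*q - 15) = (q + 6)/(q - 3)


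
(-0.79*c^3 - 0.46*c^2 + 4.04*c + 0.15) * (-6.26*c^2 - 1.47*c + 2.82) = 4.9454*c^5 + 4.0409*c^4 - 26.842*c^3 - 8.175*c^2 + 11.1723*c + 0.423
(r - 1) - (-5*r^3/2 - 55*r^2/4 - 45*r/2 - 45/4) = 5*r^3/2 + 55*r^2/4 + 47*r/2 + 41/4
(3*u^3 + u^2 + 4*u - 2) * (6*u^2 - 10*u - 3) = 18*u^5 - 24*u^4 + 5*u^3 - 55*u^2 + 8*u + 6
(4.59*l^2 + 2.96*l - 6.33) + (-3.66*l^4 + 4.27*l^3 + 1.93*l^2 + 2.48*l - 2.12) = -3.66*l^4 + 4.27*l^3 + 6.52*l^2 + 5.44*l - 8.45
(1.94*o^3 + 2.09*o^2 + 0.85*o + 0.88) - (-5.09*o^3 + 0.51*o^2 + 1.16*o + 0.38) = 7.03*o^3 + 1.58*o^2 - 0.31*o + 0.5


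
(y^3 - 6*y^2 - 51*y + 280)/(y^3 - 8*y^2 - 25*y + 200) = (y + 7)/(y + 5)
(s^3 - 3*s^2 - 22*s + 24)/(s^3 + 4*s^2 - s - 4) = (s - 6)/(s + 1)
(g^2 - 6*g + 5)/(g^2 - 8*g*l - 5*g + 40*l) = (g - 1)/(g - 8*l)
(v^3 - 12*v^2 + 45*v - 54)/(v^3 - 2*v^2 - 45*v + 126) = (v - 3)/(v + 7)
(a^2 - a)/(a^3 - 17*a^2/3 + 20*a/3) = 3*(a - 1)/(3*a^2 - 17*a + 20)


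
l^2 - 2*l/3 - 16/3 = (l - 8/3)*(l + 2)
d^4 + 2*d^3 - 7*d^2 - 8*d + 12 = (d - 2)*(d - 1)*(d + 2)*(d + 3)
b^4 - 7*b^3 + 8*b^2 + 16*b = b*(b - 4)^2*(b + 1)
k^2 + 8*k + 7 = (k + 1)*(k + 7)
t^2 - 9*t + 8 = (t - 8)*(t - 1)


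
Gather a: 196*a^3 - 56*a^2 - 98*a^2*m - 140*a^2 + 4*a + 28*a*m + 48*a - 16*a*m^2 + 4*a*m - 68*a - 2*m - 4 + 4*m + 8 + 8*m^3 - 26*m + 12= 196*a^3 + a^2*(-98*m - 196) + a*(-16*m^2 + 32*m - 16) + 8*m^3 - 24*m + 16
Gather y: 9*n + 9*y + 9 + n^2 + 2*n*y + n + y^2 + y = n^2 + 10*n + y^2 + y*(2*n + 10) + 9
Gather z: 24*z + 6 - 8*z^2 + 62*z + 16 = -8*z^2 + 86*z + 22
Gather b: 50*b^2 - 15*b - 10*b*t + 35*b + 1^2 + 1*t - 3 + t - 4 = 50*b^2 + b*(20 - 10*t) + 2*t - 6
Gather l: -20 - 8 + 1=-27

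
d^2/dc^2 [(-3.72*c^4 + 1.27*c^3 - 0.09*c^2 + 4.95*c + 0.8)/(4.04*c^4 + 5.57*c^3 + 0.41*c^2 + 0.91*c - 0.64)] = (208.877696*c^9 + 28.1571840000003*c^8 + 1108.844256*c^7 + 1811.005864*c^6 + 1466.963988*c^5 + 319.18134*c^4 + 281.464128*c^3 + 238.843392*c^2 + 29.816352*c + 7.436832)/(65.939264*c^12 + 272.733936*c^11 + 396.097356*c^10 + 272.723549*c^9 + 131.725815*c^8 + 10.14012*c^7 - 43.353889*c^6 - 8.59032*c^5 - 13.803645*c^4 + 6.165283*c^3 - 1.086144*c^2 + 1.118208*c - 0.262144)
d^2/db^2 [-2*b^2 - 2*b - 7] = -4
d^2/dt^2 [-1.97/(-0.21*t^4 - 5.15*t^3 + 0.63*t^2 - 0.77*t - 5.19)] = ((-4.9644*t^2 - 60.873*t + 2.4822)*(0.21*t^4 + 5.15*t^3 - 0.63*t^2 + 0.77*t + 5.19) + 1.97*(0.84*t^3 + 15.45*t^2 - 1.26*t + 0.77)*(1.68*t^3 + 30.9*t^2 - 2.52*t + 1.54))/(0.21*t^4 + 5.15*t^3 - 0.63*t^2 + 0.77*t + 5.19)^3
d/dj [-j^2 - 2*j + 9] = -2*j - 2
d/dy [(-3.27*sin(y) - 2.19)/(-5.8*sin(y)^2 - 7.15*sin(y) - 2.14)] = (-25.404*sin(y) + 9.483*cos(2*y) - 18.1437)*cos(y)/(5.8*sin(y)^2 + 7.15*sin(y) + 2.14)^2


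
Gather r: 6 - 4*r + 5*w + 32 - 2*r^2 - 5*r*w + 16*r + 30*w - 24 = -2*r^2 + r*(12 - 5*w) + 35*w + 14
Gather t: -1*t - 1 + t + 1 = 0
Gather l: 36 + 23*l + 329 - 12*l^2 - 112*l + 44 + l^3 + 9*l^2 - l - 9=l^3 - 3*l^2 - 90*l + 400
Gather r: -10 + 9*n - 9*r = 9*n - 9*r - 10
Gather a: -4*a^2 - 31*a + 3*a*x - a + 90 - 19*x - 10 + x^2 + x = -4*a^2 + a*(3*x - 32) + x^2 - 18*x + 80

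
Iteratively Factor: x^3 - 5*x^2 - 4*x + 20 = (x + 2)*(x^2 - 7*x + 10) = (x - 5)*(x + 2)*(x - 2)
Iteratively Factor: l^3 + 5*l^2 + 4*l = (l + 4)*(l^2 + l) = l*(l + 4)*(l + 1)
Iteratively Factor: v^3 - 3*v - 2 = (v + 1)*(v^2 - v - 2) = (v + 1)^2*(v - 2)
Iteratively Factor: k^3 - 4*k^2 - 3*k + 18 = (k - 3)*(k^2 - k - 6) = (k - 3)*(k + 2)*(k - 3)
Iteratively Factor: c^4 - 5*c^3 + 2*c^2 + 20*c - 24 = (c - 2)*(c^3 - 3*c^2 - 4*c + 12) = (c - 2)^2*(c^2 - c - 6) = (c - 3)*(c - 2)^2*(c + 2)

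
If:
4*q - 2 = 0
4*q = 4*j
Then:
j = 1/2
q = 1/2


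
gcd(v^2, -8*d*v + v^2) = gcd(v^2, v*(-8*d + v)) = v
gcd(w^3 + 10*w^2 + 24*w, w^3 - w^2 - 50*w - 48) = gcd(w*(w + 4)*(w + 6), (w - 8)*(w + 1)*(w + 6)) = w + 6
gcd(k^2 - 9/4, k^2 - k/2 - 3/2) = k - 3/2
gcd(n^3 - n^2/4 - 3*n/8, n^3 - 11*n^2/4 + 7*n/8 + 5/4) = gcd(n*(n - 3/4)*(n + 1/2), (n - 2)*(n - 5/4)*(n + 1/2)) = n + 1/2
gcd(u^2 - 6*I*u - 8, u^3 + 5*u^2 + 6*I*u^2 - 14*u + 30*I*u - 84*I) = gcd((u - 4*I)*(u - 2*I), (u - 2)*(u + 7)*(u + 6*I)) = 1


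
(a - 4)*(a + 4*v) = a^2 + 4*a*v - 4*a - 16*v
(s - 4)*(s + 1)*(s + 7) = s^3 + 4*s^2 - 25*s - 28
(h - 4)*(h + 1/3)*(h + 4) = h^3 + h^2/3 - 16*h - 16/3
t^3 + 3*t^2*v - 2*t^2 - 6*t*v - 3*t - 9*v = (t - 3)*(t + 1)*(t + 3*v)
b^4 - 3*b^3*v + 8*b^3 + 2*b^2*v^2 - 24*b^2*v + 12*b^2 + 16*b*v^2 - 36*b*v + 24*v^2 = (b + 2)*(b + 6)*(b - 2*v)*(b - v)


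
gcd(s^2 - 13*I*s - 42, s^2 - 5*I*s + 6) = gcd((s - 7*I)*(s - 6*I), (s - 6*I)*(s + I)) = s - 6*I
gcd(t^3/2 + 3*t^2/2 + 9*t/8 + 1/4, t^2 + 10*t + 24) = 1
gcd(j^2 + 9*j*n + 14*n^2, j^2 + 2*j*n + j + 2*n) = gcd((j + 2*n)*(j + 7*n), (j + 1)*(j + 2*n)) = j + 2*n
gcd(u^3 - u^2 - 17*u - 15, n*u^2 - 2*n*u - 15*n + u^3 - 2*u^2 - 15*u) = u^2 - 2*u - 15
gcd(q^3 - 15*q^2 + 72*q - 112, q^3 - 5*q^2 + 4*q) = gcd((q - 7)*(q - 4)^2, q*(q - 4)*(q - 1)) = q - 4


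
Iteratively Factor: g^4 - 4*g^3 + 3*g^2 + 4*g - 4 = (g - 2)*(g^3 - 2*g^2 - g + 2) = (g - 2)*(g + 1)*(g^2 - 3*g + 2) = (g - 2)*(g - 1)*(g + 1)*(g - 2)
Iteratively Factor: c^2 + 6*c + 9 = (c + 3)*(c + 3)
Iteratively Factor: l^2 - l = (l - 1)*(l)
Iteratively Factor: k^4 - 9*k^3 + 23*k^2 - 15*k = (k - 5)*(k^3 - 4*k^2 + 3*k) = k*(k - 5)*(k^2 - 4*k + 3) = k*(k - 5)*(k - 1)*(k - 3)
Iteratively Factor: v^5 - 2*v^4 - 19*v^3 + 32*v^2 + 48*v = (v)*(v^4 - 2*v^3 - 19*v^2 + 32*v + 48) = v*(v - 3)*(v^3 + v^2 - 16*v - 16) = v*(v - 3)*(v + 4)*(v^2 - 3*v - 4) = v*(v - 4)*(v - 3)*(v + 4)*(v + 1)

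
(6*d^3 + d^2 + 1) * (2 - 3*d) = -18*d^4 + 9*d^3 + 2*d^2 - 3*d + 2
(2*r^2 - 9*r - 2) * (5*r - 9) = 10*r^3 - 63*r^2 + 71*r + 18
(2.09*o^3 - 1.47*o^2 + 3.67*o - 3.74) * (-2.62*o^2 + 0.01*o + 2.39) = -5.4758*o^5 + 3.8723*o^4 - 4.635*o^3 + 6.3222*o^2 + 8.7339*o - 8.9386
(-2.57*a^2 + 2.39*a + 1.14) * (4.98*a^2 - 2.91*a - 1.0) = -12.7986*a^4 + 19.3809*a^3 + 1.2923*a^2 - 5.7074*a - 1.14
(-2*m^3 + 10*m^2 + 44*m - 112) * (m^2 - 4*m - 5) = -2*m^5 + 18*m^4 + 14*m^3 - 338*m^2 + 228*m + 560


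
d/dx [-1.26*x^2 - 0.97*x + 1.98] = -2.52*x - 0.97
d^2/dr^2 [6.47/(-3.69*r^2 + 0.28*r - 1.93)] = (176.192334*r^2 - 13.369608*r - 6.47*(7.38*r - 0.28)*(14.76*r - 0.56) + 92.154798)/(3.69*r^2 - 0.28*r + 1.93)^3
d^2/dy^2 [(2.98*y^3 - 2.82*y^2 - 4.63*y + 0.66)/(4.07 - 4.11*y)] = (-100.676916*y^3 + 299.091276*y^2 - 296.180412*y + 226.026966)/(69.426531*y^3 - 206.252541*y^2 + 204.245217*y - 67.419143)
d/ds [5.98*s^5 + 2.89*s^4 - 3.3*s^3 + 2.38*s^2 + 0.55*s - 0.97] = 29.9*s^4 + 11.56*s^3 - 9.9*s^2 + 4.76*s + 0.55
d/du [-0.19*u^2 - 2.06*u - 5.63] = -0.38*u - 2.06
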